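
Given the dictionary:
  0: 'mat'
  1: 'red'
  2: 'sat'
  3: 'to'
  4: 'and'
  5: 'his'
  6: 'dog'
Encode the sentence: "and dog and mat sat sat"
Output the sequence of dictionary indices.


Look up each word in the dictionary:
  'and' -> 4
  'dog' -> 6
  'and' -> 4
  'mat' -> 0
  'sat' -> 2
  'sat' -> 2

Encoded: [4, 6, 4, 0, 2, 2]


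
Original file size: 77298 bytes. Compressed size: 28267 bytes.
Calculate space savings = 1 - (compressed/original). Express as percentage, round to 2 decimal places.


ratio = compressed/original = 28267/77298 = 0.365689
savings = 1 - ratio = 1 - 0.365689 = 0.634311
as a percentage: 0.634311 * 100 = 63.43%

Space savings = 1 - 28267/77298 = 63.43%


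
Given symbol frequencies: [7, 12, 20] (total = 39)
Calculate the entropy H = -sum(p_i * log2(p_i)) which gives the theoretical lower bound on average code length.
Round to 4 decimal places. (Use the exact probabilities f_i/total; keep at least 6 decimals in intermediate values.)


Per-symbol terms -p_i * log2(p_i) with p_i = f_i/39:
  p = 7/39 = 0.179487: log2(p) = -2.478047, -p*log2(p) = 0.444778
  p = 12/39 = 0.307692: log2(p) = -1.700440, -p*log2(p) = 0.523212
  p = 20/39 = 0.512821: log2(p) = -0.963474, -p*log2(p) = 0.494089
H = 0.444778 + 0.523212 + 0.494089 = 1.462079

H = 1.4621 bits/symbol


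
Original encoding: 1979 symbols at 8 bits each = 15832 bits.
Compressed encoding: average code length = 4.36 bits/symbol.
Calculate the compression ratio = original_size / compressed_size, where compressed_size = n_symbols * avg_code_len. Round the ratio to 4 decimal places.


original_size = n_symbols * orig_bits = 1979 * 8 = 15832 bits
compressed_size = n_symbols * avg_code_len = 1979 * 4.36 = 8628.44 bits
ratio = original_size / compressed_size = 15832 / 8628.44 = 1.8349

Compression ratio = 1.8349


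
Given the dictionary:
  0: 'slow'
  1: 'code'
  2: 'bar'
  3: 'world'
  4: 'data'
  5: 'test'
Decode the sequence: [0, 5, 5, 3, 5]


Look up each index in the dictionary:
  0 -> 'slow'
  5 -> 'test'
  5 -> 'test'
  3 -> 'world'
  5 -> 'test'

Decoded: "slow test test world test"


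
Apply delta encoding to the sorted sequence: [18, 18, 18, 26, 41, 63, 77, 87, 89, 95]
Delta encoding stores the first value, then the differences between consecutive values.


First value: 18
Deltas:
  18 - 18 = 0
  18 - 18 = 0
  26 - 18 = 8
  41 - 26 = 15
  63 - 41 = 22
  77 - 63 = 14
  87 - 77 = 10
  89 - 87 = 2
  95 - 89 = 6


Delta encoded: [18, 0, 0, 8, 15, 22, 14, 10, 2, 6]


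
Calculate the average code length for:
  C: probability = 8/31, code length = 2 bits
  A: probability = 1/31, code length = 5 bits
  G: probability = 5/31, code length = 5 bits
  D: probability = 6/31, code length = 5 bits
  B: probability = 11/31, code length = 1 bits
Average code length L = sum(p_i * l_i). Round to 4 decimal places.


Weighted contributions p_i * l_i:
  C: (8/31) * 2 = 16/31
  A: (1/31) * 5 = 5/31
  G: (5/31) * 5 = 25/31
  D: (6/31) * 5 = 30/31
  B: (11/31) * 1 = 11/31
Sum = (16 + 5 + 25 + 30 + 11)/31 = 87/31

L = 87/31 = 2.8065 bits/symbol


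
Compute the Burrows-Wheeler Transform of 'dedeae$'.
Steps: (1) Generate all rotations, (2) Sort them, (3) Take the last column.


Rotations (sorted):
  0: $dedeae -> last char: e
  1: ae$dede -> last char: e
  2: deae$de -> last char: e
  3: dedeae$ -> last char: $
  4: e$dedea -> last char: a
  5: eae$ded -> last char: d
  6: edeae$d -> last char: d


BWT = eee$add


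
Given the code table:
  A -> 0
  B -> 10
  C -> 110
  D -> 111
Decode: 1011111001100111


Decoding:
10 -> B
111 -> D
110 -> C
0 -> A
110 -> C
0 -> A
111 -> D


Result: BDCACAD


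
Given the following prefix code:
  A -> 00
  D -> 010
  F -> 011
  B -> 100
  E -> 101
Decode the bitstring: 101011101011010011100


Decoding step by step:
Bits 101 -> E
Bits 011 -> F
Bits 101 -> E
Bits 011 -> F
Bits 010 -> D
Bits 011 -> F
Bits 100 -> B


Decoded message: EFEFDFB


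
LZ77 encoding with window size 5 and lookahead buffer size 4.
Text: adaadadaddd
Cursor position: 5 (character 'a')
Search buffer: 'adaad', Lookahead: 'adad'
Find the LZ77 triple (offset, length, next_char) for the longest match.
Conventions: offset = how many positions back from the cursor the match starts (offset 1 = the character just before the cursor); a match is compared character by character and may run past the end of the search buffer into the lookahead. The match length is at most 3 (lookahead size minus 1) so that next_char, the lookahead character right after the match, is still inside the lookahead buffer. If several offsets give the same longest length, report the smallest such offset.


Try each offset into the search buffer:
  offset=1 (pos 4, char 'd'): match length 0
  offset=2 (pos 3, char 'a'): match length 3
  offset=3 (pos 2, char 'a'): match length 1
  offset=4 (pos 1, char 'd'): match length 0
  offset=5 (pos 0, char 'a'): match length 3
Longest match has length 3, found at offsets 2, 5; take the smallest, offset 2.
next_char = character at position 5 + 3 = 8 -> 'd'

Best match: offset=2, length=3 (matching 'ada' starting at position 3)
LZ77 triple: (2, 3, 'd')


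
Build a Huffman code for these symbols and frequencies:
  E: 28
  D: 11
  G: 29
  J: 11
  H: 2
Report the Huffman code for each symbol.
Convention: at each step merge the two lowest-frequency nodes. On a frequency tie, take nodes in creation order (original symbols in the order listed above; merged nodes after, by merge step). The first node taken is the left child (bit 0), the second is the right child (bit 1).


Huffman tree construction:
Step 1: Merge H(2) + D(11) = 13
Step 2: Merge J(11) + (H+D)(13) = 24
Step 3: Merge (J+(H+D))(24) + E(28) = 52
Step 4: Merge G(29) + ((J+(H+D))+E)(52) = 81
Read each symbol's code off the tree from the root (left child = 0, right child = 1).

Codes:
  E: 11 (length 2)
  D: 1011 (length 4)
  G: 0 (length 1)
  J: 100 (length 3)
  H: 1010 (length 4)
Average code length: 170/81 = 2.0988 bits/symbol


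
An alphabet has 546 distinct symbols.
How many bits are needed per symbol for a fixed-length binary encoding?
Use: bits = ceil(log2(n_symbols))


log2(546) = 9.0928
Bracket: 2^9 = 512 < 546 <= 2^10 = 1024
So ceil(log2(546)) = 10

bits = ceil(log2(546)) = ceil(9.0928) = 10 bits


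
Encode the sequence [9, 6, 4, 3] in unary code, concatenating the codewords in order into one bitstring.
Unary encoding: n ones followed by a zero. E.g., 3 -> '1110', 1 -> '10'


Encode each number as n ones followed by a terminating 0:
  9 -> 1111111110 (10 bits)
  6 -> 1111110 (7 bits)
  4 -> 11110 (5 bits)
  3 -> 1110 (4 bits)
Total length = 10 + 7 + 5 + 4 = 26 bits.

Unary([9, 6, 4, 3]) = 11111111101111110111101110 (26 bits)


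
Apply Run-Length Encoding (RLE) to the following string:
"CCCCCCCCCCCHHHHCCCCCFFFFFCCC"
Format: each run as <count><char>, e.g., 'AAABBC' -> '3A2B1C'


Scanning runs left to right:
  i=0: run of 'C' x 11 -> '11C'
  i=11: run of 'H' x 4 -> '4H'
  i=15: run of 'C' x 5 -> '5C'
  i=20: run of 'F' x 5 -> '5F'
  i=25: run of 'C' x 3 -> '3C'

RLE = 11C4H5C5F3C


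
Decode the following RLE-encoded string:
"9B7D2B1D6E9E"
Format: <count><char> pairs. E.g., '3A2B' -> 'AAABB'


Expanding each <count><char> pair:
  9B -> 'BBBBBBBBB'
  7D -> 'DDDDDDD'
  2B -> 'BB'
  1D -> 'D'
  6E -> 'EEEEEE'
  9E -> 'EEEEEEEEE'

Decoded = BBBBBBBBBDDDDDDDBBDEEEEEEEEEEEEEEE


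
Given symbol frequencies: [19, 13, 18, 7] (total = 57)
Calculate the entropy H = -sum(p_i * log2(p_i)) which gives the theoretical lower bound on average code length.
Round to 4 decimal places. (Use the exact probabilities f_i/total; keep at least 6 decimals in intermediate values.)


Per-symbol terms -p_i * log2(p_i) with p_i = f_i/57:
  p = 19/57 = 0.333333: log2(p) = -1.584963, -p*log2(p) = 0.528321
  p = 13/57 = 0.228070: log2(p) = -2.132450, -p*log2(p) = 0.486348
  p = 18/57 = 0.315789: log2(p) = -1.662965, -p*log2(p) = 0.525147
  p = 7/57 = 0.122807: log2(p) = -3.025535, -p*log2(p) = 0.371557
H = 0.528321 + 0.486348 + 0.525147 + 0.371557 = 1.911373

H = 1.9114 bits/symbol


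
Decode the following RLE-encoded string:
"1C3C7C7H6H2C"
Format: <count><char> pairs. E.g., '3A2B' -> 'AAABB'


Expanding each <count><char> pair:
  1C -> 'C'
  3C -> 'CCC'
  7C -> 'CCCCCCC'
  7H -> 'HHHHHHH'
  6H -> 'HHHHHH'
  2C -> 'CC'

Decoded = CCCCCCCCCCCHHHHHHHHHHHHHCC


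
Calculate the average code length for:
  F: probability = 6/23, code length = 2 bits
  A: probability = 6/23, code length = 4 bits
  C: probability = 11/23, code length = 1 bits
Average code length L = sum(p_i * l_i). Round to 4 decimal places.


Weighted contributions p_i * l_i:
  F: (6/23) * 2 = 12/23
  A: (6/23) * 4 = 24/23
  C: (11/23) * 1 = 11/23
Sum = (12 + 24 + 11)/23 = 47/23

L = 47/23 = 2.0435 bits/symbol


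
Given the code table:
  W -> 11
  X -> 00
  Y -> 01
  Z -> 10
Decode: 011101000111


Decoding:
01 -> Y
11 -> W
01 -> Y
00 -> X
01 -> Y
11 -> W


Result: YWYXYW


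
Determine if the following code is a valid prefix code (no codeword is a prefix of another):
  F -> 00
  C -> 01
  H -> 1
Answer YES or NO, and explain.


Checking each pair (does one codeword prefix another?):
  F='00' vs C='01': no prefix
  F='00' vs H='1': no prefix
  C='01' vs F='00': no prefix
  C='01' vs H='1': no prefix
  H='1' vs F='00': no prefix
  H='1' vs C='01': no prefix
No violation found over all pairs.

YES -- this is a valid prefix code. No codeword is a prefix of any other codeword.


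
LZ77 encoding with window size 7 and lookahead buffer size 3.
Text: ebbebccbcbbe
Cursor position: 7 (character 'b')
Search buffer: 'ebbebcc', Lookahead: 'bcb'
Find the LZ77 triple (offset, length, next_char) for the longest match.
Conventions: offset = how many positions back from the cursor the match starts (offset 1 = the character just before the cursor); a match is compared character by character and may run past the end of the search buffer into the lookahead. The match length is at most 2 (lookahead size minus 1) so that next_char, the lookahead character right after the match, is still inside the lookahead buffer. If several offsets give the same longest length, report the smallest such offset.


Try each offset into the search buffer:
  offset=1 (pos 6, char 'c'): match length 0
  offset=2 (pos 5, char 'c'): match length 0
  offset=3 (pos 4, char 'b'): match length 2
  offset=4 (pos 3, char 'e'): match length 0
  offset=5 (pos 2, char 'b'): match length 1
  offset=6 (pos 1, char 'b'): match length 1
  offset=7 (pos 0, char 'e'): match length 0
Longest match has length 2 at offset 3.
next_char = character at position 7 + 2 = 9 -> 'b'

Best match: offset=3, length=2 (matching 'bc' starting at position 4)
LZ77 triple: (3, 2, 'b')


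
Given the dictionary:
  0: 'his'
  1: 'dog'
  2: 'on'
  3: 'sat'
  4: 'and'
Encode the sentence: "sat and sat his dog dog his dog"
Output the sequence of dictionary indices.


Look up each word in the dictionary:
  'sat' -> 3
  'and' -> 4
  'sat' -> 3
  'his' -> 0
  'dog' -> 1
  'dog' -> 1
  'his' -> 0
  'dog' -> 1

Encoded: [3, 4, 3, 0, 1, 1, 0, 1]


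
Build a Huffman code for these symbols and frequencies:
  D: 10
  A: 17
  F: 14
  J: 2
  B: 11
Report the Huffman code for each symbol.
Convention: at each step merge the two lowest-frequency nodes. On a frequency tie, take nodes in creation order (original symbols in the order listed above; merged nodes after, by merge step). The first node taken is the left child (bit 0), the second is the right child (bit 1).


Huffman tree construction:
Step 1: Merge J(2) + D(10) = 12
Step 2: Merge B(11) + (J+D)(12) = 23
Step 3: Merge F(14) + A(17) = 31
Step 4: Merge (B+(J+D))(23) + (F+A)(31) = 54
Read each symbol's code off the tree from the root (left child = 0, right child = 1).

Codes:
  D: 011 (length 3)
  A: 11 (length 2)
  F: 10 (length 2)
  J: 010 (length 3)
  B: 00 (length 2)
Average code length: 120/54 = 2.2222 bits/symbol


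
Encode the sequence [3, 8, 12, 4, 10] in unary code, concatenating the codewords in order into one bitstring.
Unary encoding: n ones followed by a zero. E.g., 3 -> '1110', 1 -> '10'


Encode each number as n ones followed by a terminating 0:
  3 -> 1110 (4 bits)
  8 -> 111111110 (9 bits)
  12 -> 1111111111110 (13 bits)
  4 -> 11110 (5 bits)
  10 -> 11111111110 (11 bits)
Total length = 4 + 9 + 13 + 5 + 11 = 42 bits.

Unary([3, 8, 12, 4, 10]) = 111011111111011111111111101111011111111110 (42 bits)


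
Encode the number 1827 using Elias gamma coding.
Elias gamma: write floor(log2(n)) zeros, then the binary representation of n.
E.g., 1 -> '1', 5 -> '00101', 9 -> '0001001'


num_bits = floor(log2(1827)) + 1 = 11
leading_zeros = num_bits - 1 = 10
binary(1827) = 11100100011

Elias gamma(1827) = '0000000000' + '11100100011' = 000000000011100100011 (21 bits)


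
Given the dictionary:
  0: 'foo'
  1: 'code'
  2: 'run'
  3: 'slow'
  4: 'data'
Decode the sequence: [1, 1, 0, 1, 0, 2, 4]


Look up each index in the dictionary:
  1 -> 'code'
  1 -> 'code'
  0 -> 'foo'
  1 -> 'code'
  0 -> 'foo'
  2 -> 'run'
  4 -> 'data'

Decoded: "code code foo code foo run data"


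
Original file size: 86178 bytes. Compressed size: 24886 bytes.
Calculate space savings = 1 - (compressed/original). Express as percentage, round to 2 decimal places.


ratio = compressed/original = 24886/86178 = 0.288774
savings = 1 - ratio = 1 - 0.288774 = 0.711226
as a percentage: 0.711226 * 100 = 71.12%

Space savings = 1 - 24886/86178 = 71.12%


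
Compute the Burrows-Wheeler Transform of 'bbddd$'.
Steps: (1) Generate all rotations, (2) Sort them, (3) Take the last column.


Rotations (sorted):
  0: $bbddd -> last char: d
  1: bbddd$ -> last char: $
  2: bddd$b -> last char: b
  3: d$bbdd -> last char: d
  4: dd$bbd -> last char: d
  5: ddd$bb -> last char: b


BWT = d$bddb


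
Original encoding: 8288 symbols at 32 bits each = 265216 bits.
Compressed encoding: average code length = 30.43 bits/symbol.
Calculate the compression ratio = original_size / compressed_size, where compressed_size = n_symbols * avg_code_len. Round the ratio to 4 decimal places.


original_size = n_symbols * orig_bits = 8288 * 32 = 265216 bits
compressed_size = n_symbols * avg_code_len = 8288 * 30.43 = 252203.84 bits
ratio = original_size / compressed_size = 265216 / 252203.84 = 1.0516

Compression ratio = 1.0516


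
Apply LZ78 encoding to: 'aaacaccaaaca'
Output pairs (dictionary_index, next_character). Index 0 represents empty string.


LZ78 encoding steps:
Dictionary: {0: ''}
Step 1: w='' (idx 0), next='a' -> output (0, 'a'), add 'a' as idx 1
Step 2: w='a' (idx 1), next='a' -> output (1, 'a'), add 'aa' as idx 2
Step 3: w='' (idx 0), next='c' -> output (0, 'c'), add 'c' as idx 3
Step 4: w='a' (idx 1), next='c' -> output (1, 'c'), add 'ac' as idx 4
Step 5: w='c' (idx 3), next='a' -> output (3, 'a'), add 'ca' as idx 5
Step 6: w='aa' (idx 2), next='c' -> output (2, 'c'), add 'aac' as idx 6
Step 7: w='a' (idx 1), end of input -> output (1, '')


Encoded: [(0, 'a'), (1, 'a'), (0, 'c'), (1, 'c'), (3, 'a'), (2, 'c'), (1, '')]


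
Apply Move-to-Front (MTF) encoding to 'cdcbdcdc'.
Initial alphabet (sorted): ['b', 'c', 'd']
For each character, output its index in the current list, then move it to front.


MTF encoding:
'c': index 1 in ['b', 'c', 'd'] -> ['c', 'b', 'd']
'd': index 2 in ['c', 'b', 'd'] -> ['d', 'c', 'b']
'c': index 1 in ['d', 'c', 'b'] -> ['c', 'd', 'b']
'b': index 2 in ['c', 'd', 'b'] -> ['b', 'c', 'd']
'd': index 2 in ['b', 'c', 'd'] -> ['d', 'b', 'c']
'c': index 2 in ['d', 'b', 'c'] -> ['c', 'd', 'b']
'd': index 1 in ['c', 'd', 'b'] -> ['d', 'c', 'b']
'c': index 1 in ['d', 'c', 'b'] -> ['c', 'd', 'b']


Output: [1, 2, 1, 2, 2, 2, 1, 1]


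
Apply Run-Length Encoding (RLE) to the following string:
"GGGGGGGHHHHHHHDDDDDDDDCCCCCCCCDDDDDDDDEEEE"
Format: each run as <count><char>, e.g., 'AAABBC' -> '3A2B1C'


Scanning runs left to right:
  i=0: run of 'G' x 7 -> '7G'
  i=7: run of 'H' x 7 -> '7H'
  i=14: run of 'D' x 8 -> '8D'
  i=22: run of 'C' x 8 -> '8C'
  i=30: run of 'D' x 8 -> '8D'
  i=38: run of 'E' x 4 -> '4E'

RLE = 7G7H8D8C8D4E


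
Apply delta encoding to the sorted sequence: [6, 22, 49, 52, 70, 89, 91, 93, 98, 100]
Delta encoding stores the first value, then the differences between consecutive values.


First value: 6
Deltas:
  22 - 6 = 16
  49 - 22 = 27
  52 - 49 = 3
  70 - 52 = 18
  89 - 70 = 19
  91 - 89 = 2
  93 - 91 = 2
  98 - 93 = 5
  100 - 98 = 2


Delta encoded: [6, 16, 27, 3, 18, 19, 2, 2, 5, 2]


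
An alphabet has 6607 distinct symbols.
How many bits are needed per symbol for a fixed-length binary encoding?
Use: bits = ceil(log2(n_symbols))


log2(6607) = 12.6898
Bracket: 2^12 = 4096 < 6607 <= 2^13 = 8192
So ceil(log2(6607)) = 13

bits = ceil(log2(6607)) = ceil(12.6898) = 13 bits


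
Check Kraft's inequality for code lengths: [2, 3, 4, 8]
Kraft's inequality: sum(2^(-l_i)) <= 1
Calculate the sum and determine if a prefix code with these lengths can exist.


Sum = 2^(-2) + 2^(-3) + 2^(-4) + 2^(-8)
    = 0.25 + 0.125 + 0.0625 + 0.00390625
    = 113/256 = 0.44140625
Since 0.44140625 <= 1, Kraft's inequality IS satisfied.
A prefix code with these lengths CAN exist.

Kraft sum = 0.44140625. Satisfied.


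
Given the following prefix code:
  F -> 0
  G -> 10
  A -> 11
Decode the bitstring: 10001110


Decoding step by step:
Bits 10 -> G
Bits 0 -> F
Bits 0 -> F
Bits 11 -> A
Bits 10 -> G


Decoded message: GFFAG


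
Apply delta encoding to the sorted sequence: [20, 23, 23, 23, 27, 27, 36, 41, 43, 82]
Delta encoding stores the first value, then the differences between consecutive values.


First value: 20
Deltas:
  23 - 20 = 3
  23 - 23 = 0
  23 - 23 = 0
  27 - 23 = 4
  27 - 27 = 0
  36 - 27 = 9
  41 - 36 = 5
  43 - 41 = 2
  82 - 43 = 39


Delta encoded: [20, 3, 0, 0, 4, 0, 9, 5, 2, 39]


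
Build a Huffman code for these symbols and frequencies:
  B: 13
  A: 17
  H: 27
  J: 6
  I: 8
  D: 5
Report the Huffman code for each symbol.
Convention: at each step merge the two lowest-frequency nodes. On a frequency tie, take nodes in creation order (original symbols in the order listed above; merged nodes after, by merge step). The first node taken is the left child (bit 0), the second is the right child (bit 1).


Huffman tree construction:
Step 1: Merge D(5) + J(6) = 11
Step 2: Merge I(8) + (D+J)(11) = 19
Step 3: Merge B(13) + A(17) = 30
Step 4: Merge (I+(D+J))(19) + H(27) = 46
Step 5: Merge (B+A)(30) + ((I+(D+J))+H)(46) = 76
Read each symbol's code off the tree from the root (left child = 0, right child = 1).

Codes:
  B: 00 (length 2)
  A: 01 (length 2)
  H: 11 (length 2)
  J: 1011 (length 4)
  I: 100 (length 3)
  D: 1010 (length 4)
Average code length: 182/76 = 2.3947 bits/symbol


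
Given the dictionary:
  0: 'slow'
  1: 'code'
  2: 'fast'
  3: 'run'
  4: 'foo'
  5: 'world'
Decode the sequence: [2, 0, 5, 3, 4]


Look up each index in the dictionary:
  2 -> 'fast'
  0 -> 'slow'
  5 -> 'world'
  3 -> 'run'
  4 -> 'foo'

Decoded: "fast slow world run foo"


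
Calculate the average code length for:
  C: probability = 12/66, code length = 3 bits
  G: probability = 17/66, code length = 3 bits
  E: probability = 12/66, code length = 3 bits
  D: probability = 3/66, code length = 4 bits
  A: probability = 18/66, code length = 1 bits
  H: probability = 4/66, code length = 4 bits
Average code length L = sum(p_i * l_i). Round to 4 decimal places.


Weighted contributions p_i * l_i:
  C: (12/66) * 3 = 36/66
  G: (17/66) * 3 = 51/66
  E: (12/66) * 3 = 36/66
  D: (3/66) * 4 = 12/66
  A: (18/66) * 1 = 18/66
  H: (4/66) * 4 = 16/66
Sum = (36 + 51 + 36 + 12 + 18 + 16)/66 = 169/66

L = 169/66 = 2.5606 bits/symbol


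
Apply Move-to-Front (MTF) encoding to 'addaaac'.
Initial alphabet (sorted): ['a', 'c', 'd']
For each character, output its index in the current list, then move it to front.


MTF encoding:
'a': index 0 in ['a', 'c', 'd'] -> ['a', 'c', 'd']
'd': index 2 in ['a', 'c', 'd'] -> ['d', 'a', 'c']
'd': index 0 in ['d', 'a', 'c'] -> ['d', 'a', 'c']
'a': index 1 in ['d', 'a', 'c'] -> ['a', 'd', 'c']
'a': index 0 in ['a', 'd', 'c'] -> ['a', 'd', 'c']
'a': index 0 in ['a', 'd', 'c'] -> ['a', 'd', 'c']
'c': index 2 in ['a', 'd', 'c'] -> ['c', 'a', 'd']


Output: [0, 2, 0, 1, 0, 0, 2]


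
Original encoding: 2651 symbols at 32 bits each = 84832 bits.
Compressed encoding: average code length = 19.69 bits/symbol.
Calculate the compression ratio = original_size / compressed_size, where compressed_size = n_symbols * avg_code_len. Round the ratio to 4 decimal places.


original_size = n_symbols * orig_bits = 2651 * 32 = 84832 bits
compressed_size = n_symbols * avg_code_len = 2651 * 19.69 = 52198.19 bits
ratio = original_size / compressed_size = 84832 / 52198.19 = 1.6252

Compression ratio = 1.6252


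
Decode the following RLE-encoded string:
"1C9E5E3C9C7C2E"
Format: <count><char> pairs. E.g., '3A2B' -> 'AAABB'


Expanding each <count><char> pair:
  1C -> 'C'
  9E -> 'EEEEEEEEE'
  5E -> 'EEEEE'
  3C -> 'CCC'
  9C -> 'CCCCCCCCC'
  7C -> 'CCCCCCC'
  2E -> 'EE'

Decoded = CEEEEEEEEEEEEEECCCCCCCCCCCCCCCCCCCEE


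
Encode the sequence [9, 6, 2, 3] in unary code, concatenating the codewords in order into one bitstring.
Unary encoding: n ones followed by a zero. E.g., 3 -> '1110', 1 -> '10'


Encode each number as n ones followed by a terminating 0:
  9 -> 1111111110 (10 bits)
  6 -> 1111110 (7 bits)
  2 -> 110 (3 bits)
  3 -> 1110 (4 bits)
Total length = 10 + 7 + 3 + 4 = 24 bits.

Unary([9, 6, 2, 3]) = 111111111011111101101110 (24 bits)


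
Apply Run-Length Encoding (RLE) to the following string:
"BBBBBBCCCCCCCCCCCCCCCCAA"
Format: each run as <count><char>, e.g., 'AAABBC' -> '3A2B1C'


Scanning runs left to right:
  i=0: run of 'B' x 6 -> '6B'
  i=6: run of 'C' x 16 -> '16C'
  i=22: run of 'A' x 2 -> '2A'

RLE = 6B16C2A


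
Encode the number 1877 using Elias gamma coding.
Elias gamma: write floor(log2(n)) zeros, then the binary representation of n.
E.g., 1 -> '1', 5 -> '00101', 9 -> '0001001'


num_bits = floor(log2(1877)) + 1 = 11
leading_zeros = num_bits - 1 = 10
binary(1877) = 11101010101

Elias gamma(1877) = '0000000000' + '11101010101' = 000000000011101010101 (21 bits)


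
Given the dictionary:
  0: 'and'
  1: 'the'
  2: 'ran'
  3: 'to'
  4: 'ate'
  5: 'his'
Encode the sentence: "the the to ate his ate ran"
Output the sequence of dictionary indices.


Look up each word in the dictionary:
  'the' -> 1
  'the' -> 1
  'to' -> 3
  'ate' -> 4
  'his' -> 5
  'ate' -> 4
  'ran' -> 2

Encoded: [1, 1, 3, 4, 5, 4, 2]


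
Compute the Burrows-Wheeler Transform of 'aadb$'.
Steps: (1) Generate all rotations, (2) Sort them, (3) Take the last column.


Rotations (sorted):
  0: $aadb -> last char: b
  1: aadb$ -> last char: $
  2: adb$a -> last char: a
  3: b$aad -> last char: d
  4: db$aa -> last char: a


BWT = b$ada


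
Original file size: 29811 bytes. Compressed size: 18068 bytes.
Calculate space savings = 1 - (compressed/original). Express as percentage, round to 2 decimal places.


ratio = compressed/original = 18068/29811 = 0.606085
savings = 1 - ratio = 1 - 0.606085 = 0.393915
as a percentage: 0.393915 * 100 = 39.39%

Space savings = 1 - 18068/29811 = 39.39%


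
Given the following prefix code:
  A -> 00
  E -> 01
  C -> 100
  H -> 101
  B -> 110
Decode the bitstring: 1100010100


Decoding step by step:
Bits 110 -> B
Bits 00 -> A
Bits 101 -> H
Bits 00 -> A


Decoded message: BAHA


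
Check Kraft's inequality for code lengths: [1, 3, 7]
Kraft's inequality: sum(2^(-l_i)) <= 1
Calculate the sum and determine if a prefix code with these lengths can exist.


Sum = 2^(-1) + 2^(-3) + 2^(-7)
    = 0.5 + 0.125 + 0.0078125
    = 81/128 = 0.6328125
Since 0.6328125 <= 1, Kraft's inequality IS satisfied.
A prefix code with these lengths CAN exist.

Kraft sum = 0.6328125. Satisfied.


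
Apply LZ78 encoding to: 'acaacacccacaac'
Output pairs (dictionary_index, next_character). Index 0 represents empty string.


LZ78 encoding steps:
Dictionary: {0: ''}
Step 1: w='' (idx 0), next='a' -> output (0, 'a'), add 'a' as idx 1
Step 2: w='' (idx 0), next='c' -> output (0, 'c'), add 'c' as idx 2
Step 3: w='a' (idx 1), next='a' -> output (1, 'a'), add 'aa' as idx 3
Step 4: w='c' (idx 2), next='a' -> output (2, 'a'), add 'ca' as idx 4
Step 5: w='c' (idx 2), next='c' -> output (2, 'c'), add 'cc' as idx 5
Step 6: w='ca' (idx 4), next='c' -> output (4, 'c'), add 'cac' as idx 6
Step 7: w='aa' (idx 3), next='c' -> output (3, 'c'), add 'aac' as idx 7


Encoded: [(0, 'a'), (0, 'c'), (1, 'a'), (2, 'a'), (2, 'c'), (4, 'c'), (3, 'c')]


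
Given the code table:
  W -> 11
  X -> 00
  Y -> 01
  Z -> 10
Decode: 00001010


Decoding:
00 -> X
00 -> X
10 -> Z
10 -> Z


Result: XXZZ


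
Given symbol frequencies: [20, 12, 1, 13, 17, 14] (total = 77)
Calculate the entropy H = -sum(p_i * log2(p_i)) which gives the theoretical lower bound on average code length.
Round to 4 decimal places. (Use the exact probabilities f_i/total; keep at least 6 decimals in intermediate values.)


Per-symbol terms -p_i * log2(p_i) with p_i = f_i/77:
  p = 20/77 = 0.259740: log2(p) = -1.944858, -p*log2(p) = 0.505158
  p = 12/77 = 0.155844: log2(p) = -2.681824, -p*log2(p) = 0.417947
  p = 1/77 = 0.012987: log2(p) = -6.266787, -p*log2(p) = 0.081387
  p = 13/77 = 0.168831: log2(p) = -2.566347, -p*log2(p) = 0.433279
  p = 17/77 = 0.220779: log2(p) = -2.179324, -p*log2(p) = 0.481149
  p = 14/77 = 0.181818: log2(p) = -2.459432, -p*log2(p) = 0.447169
H = 0.505158 + 0.417947 + 0.081387 + 0.433279 + 0.481149 + 0.447169 = 2.366089

H = 2.3661 bits/symbol


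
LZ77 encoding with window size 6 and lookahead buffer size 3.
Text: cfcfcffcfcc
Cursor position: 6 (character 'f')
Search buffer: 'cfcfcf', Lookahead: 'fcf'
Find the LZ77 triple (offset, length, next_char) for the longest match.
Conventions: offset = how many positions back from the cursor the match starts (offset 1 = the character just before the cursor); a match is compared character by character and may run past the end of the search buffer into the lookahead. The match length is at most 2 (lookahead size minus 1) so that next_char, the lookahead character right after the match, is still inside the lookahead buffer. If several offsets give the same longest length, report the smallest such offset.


Try each offset into the search buffer:
  offset=1 (pos 5, char 'f'): match length 1
  offset=2 (pos 4, char 'c'): match length 0
  offset=3 (pos 3, char 'f'): match length 2
  offset=4 (pos 2, char 'c'): match length 0
  offset=5 (pos 1, char 'f'): match length 2
  offset=6 (pos 0, char 'c'): match length 0
Longest match has length 2, found at offsets 3, 5; take the smallest, offset 3.
next_char = character at position 6 + 2 = 8 -> 'f'

Best match: offset=3, length=2 (matching 'fc' starting at position 3)
LZ77 triple: (3, 2, 'f')


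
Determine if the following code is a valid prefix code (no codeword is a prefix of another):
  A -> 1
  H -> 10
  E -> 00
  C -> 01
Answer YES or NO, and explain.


Checking each pair (does one codeword prefix another?):
  A='1' vs H='10': prefix -- VIOLATION

NO -- this is NOT a valid prefix code. A (1) is a prefix of H (10).


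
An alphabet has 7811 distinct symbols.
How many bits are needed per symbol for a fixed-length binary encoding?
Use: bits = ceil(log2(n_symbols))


log2(7811) = 12.9313
Bracket: 2^12 = 4096 < 7811 <= 2^13 = 8192
So ceil(log2(7811)) = 13

bits = ceil(log2(7811)) = ceil(12.9313) = 13 bits


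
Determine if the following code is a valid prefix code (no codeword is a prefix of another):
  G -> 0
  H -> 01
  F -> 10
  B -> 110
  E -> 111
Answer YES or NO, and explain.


Checking each pair (does one codeword prefix another?):
  G='0' vs H='01': prefix -- VIOLATION

NO -- this is NOT a valid prefix code. G (0) is a prefix of H (01).


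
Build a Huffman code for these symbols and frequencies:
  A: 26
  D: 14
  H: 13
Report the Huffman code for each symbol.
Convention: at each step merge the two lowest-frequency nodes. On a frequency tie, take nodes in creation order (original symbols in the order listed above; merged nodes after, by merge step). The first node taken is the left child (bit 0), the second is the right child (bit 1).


Huffman tree construction:
Step 1: Merge H(13) + D(14) = 27
Step 2: Merge A(26) + (H+D)(27) = 53
Read each symbol's code off the tree from the root (left child = 0, right child = 1).

Codes:
  A: 0 (length 1)
  D: 11 (length 2)
  H: 10 (length 2)
Average code length: 80/53 = 1.5094 bits/symbol


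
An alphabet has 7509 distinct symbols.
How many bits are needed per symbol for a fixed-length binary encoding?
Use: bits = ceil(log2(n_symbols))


log2(7509) = 12.8744
Bracket: 2^12 = 4096 < 7509 <= 2^13 = 8192
So ceil(log2(7509)) = 13

bits = ceil(log2(7509)) = ceil(12.8744) = 13 bits


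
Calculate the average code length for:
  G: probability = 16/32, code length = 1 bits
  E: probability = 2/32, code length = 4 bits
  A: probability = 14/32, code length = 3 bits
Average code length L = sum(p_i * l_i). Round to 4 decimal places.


Weighted contributions p_i * l_i:
  G: (16/32) * 1 = 16/32
  E: (2/32) * 4 = 8/32
  A: (14/32) * 3 = 42/32
Sum = (16 + 8 + 42)/32 = 66/32

L = 66/32 = 2.0625 bits/symbol


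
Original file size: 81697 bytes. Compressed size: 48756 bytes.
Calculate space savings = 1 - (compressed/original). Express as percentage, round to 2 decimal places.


ratio = compressed/original = 48756/81697 = 0.596791
savings = 1 - ratio = 1 - 0.596791 = 0.403209
as a percentage: 0.403209 * 100 = 40.32%

Space savings = 1 - 48756/81697 = 40.32%


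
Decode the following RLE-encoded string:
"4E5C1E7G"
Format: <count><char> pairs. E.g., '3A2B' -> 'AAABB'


Expanding each <count><char> pair:
  4E -> 'EEEE'
  5C -> 'CCCCC'
  1E -> 'E'
  7G -> 'GGGGGGG'

Decoded = EEEECCCCCEGGGGGGG


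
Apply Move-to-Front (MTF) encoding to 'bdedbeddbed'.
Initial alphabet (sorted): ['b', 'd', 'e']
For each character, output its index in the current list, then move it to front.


MTF encoding:
'b': index 0 in ['b', 'd', 'e'] -> ['b', 'd', 'e']
'd': index 1 in ['b', 'd', 'e'] -> ['d', 'b', 'e']
'e': index 2 in ['d', 'b', 'e'] -> ['e', 'd', 'b']
'd': index 1 in ['e', 'd', 'b'] -> ['d', 'e', 'b']
'b': index 2 in ['d', 'e', 'b'] -> ['b', 'd', 'e']
'e': index 2 in ['b', 'd', 'e'] -> ['e', 'b', 'd']
'd': index 2 in ['e', 'b', 'd'] -> ['d', 'e', 'b']
'd': index 0 in ['d', 'e', 'b'] -> ['d', 'e', 'b']
'b': index 2 in ['d', 'e', 'b'] -> ['b', 'd', 'e']
'e': index 2 in ['b', 'd', 'e'] -> ['e', 'b', 'd']
'd': index 2 in ['e', 'b', 'd'] -> ['d', 'e', 'b']


Output: [0, 1, 2, 1, 2, 2, 2, 0, 2, 2, 2]


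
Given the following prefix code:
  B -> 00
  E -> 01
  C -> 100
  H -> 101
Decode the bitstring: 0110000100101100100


Decoding step by step:
Bits 01 -> E
Bits 100 -> C
Bits 00 -> B
Bits 100 -> C
Bits 101 -> H
Bits 100 -> C
Bits 100 -> C


Decoded message: ECBCHCC


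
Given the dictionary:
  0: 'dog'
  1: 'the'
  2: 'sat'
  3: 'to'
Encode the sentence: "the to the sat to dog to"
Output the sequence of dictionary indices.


Look up each word in the dictionary:
  'the' -> 1
  'to' -> 3
  'the' -> 1
  'sat' -> 2
  'to' -> 3
  'dog' -> 0
  'to' -> 3

Encoded: [1, 3, 1, 2, 3, 0, 3]


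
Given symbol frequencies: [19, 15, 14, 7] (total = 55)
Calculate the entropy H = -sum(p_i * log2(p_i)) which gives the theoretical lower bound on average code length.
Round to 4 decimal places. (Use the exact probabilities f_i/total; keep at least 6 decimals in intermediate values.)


Per-symbol terms -p_i * log2(p_i) with p_i = f_i/55:
  p = 19/55 = 0.345455: log2(p) = -1.533432, -p*log2(p) = 0.529731
  p = 15/55 = 0.272727: log2(p) = -1.874469, -p*log2(p) = 0.511219
  p = 14/55 = 0.254545: log2(p) = -1.974005, -p*log2(p) = 0.502474
  p = 7/55 = 0.127273: log2(p) = -2.974005, -p*log2(p) = 0.378510
H = 0.529731 + 0.511219 + 0.502474 + 0.378510 = 1.921934

H = 1.9219 bits/symbol


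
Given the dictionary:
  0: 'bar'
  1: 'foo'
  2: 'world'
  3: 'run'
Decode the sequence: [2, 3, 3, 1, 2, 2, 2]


Look up each index in the dictionary:
  2 -> 'world'
  3 -> 'run'
  3 -> 'run'
  1 -> 'foo'
  2 -> 'world'
  2 -> 'world'
  2 -> 'world'

Decoded: "world run run foo world world world"


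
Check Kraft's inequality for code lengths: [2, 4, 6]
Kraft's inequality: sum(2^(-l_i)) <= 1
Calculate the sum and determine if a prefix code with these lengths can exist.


Sum = 2^(-2) + 2^(-4) + 2^(-6)
    = 0.25 + 0.0625 + 0.015625
    = 21/64 = 0.328125
Since 0.328125 <= 1, Kraft's inequality IS satisfied.
A prefix code with these lengths CAN exist.

Kraft sum = 0.328125. Satisfied.


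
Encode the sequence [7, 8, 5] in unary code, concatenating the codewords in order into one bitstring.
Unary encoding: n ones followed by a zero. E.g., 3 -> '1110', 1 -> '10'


Encode each number as n ones followed by a terminating 0:
  7 -> 11111110 (8 bits)
  8 -> 111111110 (9 bits)
  5 -> 111110 (6 bits)
Total length = 8 + 9 + 6 = 23 bits.

Unary([7, 8, 5]) = 11111110111111110111110 (23 bits)


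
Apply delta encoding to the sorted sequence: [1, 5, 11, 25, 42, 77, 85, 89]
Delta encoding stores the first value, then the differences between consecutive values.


First value: 1
Deltas:
  5 - 1 = 4
  11 - 5 = 6
  25 - 11 = 14
  42 - 25 = 17
  77 - 42 = 35
  85 - 77 = 8
  89 - 85 = 4


Delta encoded: [1, 4, 6, 14, 17, 35, 8, 4]


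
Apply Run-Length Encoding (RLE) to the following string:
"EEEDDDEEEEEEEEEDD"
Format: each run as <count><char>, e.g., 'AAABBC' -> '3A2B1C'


Scanning runs left to right:
  i=0: run of 'E' x 3 -> '3E'
  i=3: run of 'D' x 3 -> '3D'
  i=6: run of 'E' x 9 -> '9E'
  i=15: run of 'D' x 2 -> '2D'

RLE = 3E3D9E2D


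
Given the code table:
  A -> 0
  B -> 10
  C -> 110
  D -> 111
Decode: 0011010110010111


Decoding:
0 -> A
0 -> A
110 -> C
10 -> B
110 -> C
0 -> A
10 -> B
111 -> D


Result: AACBCABD


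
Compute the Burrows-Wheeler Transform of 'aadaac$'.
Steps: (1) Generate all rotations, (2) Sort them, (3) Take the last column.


Rotations (sorted):
  0: $aadaac -> last char: c
  1: aac$aad -> last char: d
  2: aadaac$ -> last char: $
  3: ac$aada -> last char: a
  4: adaac$a -> last char: a
  5: c$aadaa -> last char: a
  6: daac$aa -> last char: a


BWT = cd$aaaa


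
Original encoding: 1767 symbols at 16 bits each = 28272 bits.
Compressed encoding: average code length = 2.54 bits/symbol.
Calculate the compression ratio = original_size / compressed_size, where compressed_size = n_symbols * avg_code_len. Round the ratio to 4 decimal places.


original_size = n_symbols * orig_bits = 1767 * 16 = 28272 bits
compressed_size = n_symbols * avg_code_len = 1767 * 2.54 = 4488.18 bits
ratio = original_size / compressed_size = 28272 / 4488.18 = 6.2992

Compression ratio = 6.2992


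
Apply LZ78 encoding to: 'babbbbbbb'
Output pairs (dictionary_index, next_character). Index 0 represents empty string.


LZ78 encoding steps:
Dictionary: {0: ''}
Step 1: w='' (idx 0), next='b' -> output (0, 'b'), add 'b' as idx 1
Step 2: w='' (idx 0), next='a' -> output (0, 'a'), add 'a' as idx 2
Step 3: w='b' (idx 1), next='b' -> output (1, 'b'), add 'bb' as idx 3
Step 4: w='bb' (idx 3), next='b' -> output (3, 'b'), add 'bbb' as idx 4
Step 5: w='bb' (idx 3), end of input -> output (3, '')


Encoded: [(0, 'b'), (0, 'a'), (1, 'b'), (3, 'b'), (3, '')]


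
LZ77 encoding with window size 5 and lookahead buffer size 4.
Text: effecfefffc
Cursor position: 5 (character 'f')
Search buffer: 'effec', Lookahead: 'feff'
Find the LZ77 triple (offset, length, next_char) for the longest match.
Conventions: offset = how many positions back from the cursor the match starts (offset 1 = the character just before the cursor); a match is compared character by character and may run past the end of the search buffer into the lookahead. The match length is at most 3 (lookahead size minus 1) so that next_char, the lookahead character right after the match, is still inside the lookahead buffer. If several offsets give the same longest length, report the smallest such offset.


Try each offset into the search buffer:
  offset=1 (pos 4, char 'c'): match length 0
  offset=2 (pos 3, char 'e'): match length 0
  offset=3 (pos 2, char 'f'): match length 2
  offset=4 (pos 1, char 'f'): match length 1
  offset=5 (pos 0, char 'e'): match length 0
Longest match has length 2 at offset 3.
next_char = character at position 5 + 2 = 7 -> 'f'

Best match: offset=3, length=2 (matching 'fe' starting at position 2)
LZ77 triple: (3, 2, 'f')


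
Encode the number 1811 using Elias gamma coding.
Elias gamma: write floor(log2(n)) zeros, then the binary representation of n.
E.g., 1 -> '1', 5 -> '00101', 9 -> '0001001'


num_bits = floor(log2(1811)) + 1 = 11
leading_zeros = num_bits - 1 = 10
binary(1811) = 11100010011

Elias gamma(1811) = '0000000000' + '11100010011' = 000000000011100010011 (21 bits)


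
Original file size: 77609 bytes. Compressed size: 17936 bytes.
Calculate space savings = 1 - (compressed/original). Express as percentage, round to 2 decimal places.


ratio = compressed/original = 17936/77609 = 0.231107
savings = 1 - ratio = 1 - 0.231107 = 0.768893
as a percentage: 0.768893 * 100 = 76.89%

Space savings = 1 - 17936/77609 = 76.89%


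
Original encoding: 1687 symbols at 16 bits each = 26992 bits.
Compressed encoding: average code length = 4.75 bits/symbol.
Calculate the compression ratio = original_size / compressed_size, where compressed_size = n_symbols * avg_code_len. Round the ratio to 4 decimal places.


original_size = n_symbols * orig_bits = 1687 * 16 = 26992 bits
compressed_size = n_symbols * avg_code_len = 1687 * 4.75 = 8013.25 bits
ratio = original_size / compressed_size = 26992 / 8013.25 = 3.3684

Compression ratio = 3.3684


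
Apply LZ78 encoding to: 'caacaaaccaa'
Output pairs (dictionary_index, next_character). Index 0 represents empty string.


LZ78 encoding steps:
Dictionary: {0: ''}
Step 1: w='' (idx 0), next='c' -> output (0, 'c'), add 'c' as idx 1
Step 2: w='' (idx 0), next='a' -> output (0, 'a'), add 'a' as idx 2
Step 3: w='a' (idx 2), next='c' -> output (2, 'c'), add 'ac' as idx 3
Step 4: w='a' (idx 2), next='a' -> output (2, 'a'), add 'aa' as idx 4
Step 5: w='ac' (idx 3), next='c' -> output (3, 'c'), add 'acc' as idx 5
Step 6: w='aa' (idx 4), end of input -> output (4, '')


Encoded: [(0, 'c'), (0, 'a'), (2, 'c'), (2, 'a'), (3, 'c'), (4, '')]


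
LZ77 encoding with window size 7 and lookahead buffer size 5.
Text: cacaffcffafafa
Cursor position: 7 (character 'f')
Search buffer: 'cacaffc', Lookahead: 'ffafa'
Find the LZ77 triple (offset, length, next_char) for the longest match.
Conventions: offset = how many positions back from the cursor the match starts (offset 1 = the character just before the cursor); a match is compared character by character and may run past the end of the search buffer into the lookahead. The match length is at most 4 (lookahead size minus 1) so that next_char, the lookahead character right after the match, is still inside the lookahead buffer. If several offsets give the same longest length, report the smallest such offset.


Try each offset into the search buffer:
  offset=1 (pos 6, char 'c'): match length 0
  offset=2 (pos 5, char 'f'): match length 1
  offset=3 (pos 4, char 'f'): match length 2
  offset=4 (pos 3, char 'a'): match length 0
  offset=5 (pos 2, char 'c'): match length 0
  offset=6 (pos 1, char 'a'): match length 0
  offset=7 (pos 0, char 'c'): match length 0
Longest match has length 2 at offset 3.
next_char = character at position 7 + 2 = 9 -> 'a'

Best match: offset=3, length=2 (matching 'ff' starting at position 4)
LZ77 triple: (3, 2, 'a')


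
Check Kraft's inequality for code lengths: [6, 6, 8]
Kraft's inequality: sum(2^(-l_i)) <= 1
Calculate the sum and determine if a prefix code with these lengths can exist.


Sum = 2^(-6) + 2^(-6) + 2^(-8)
    = 0.015625 + 0.015625 + 0.00390625
    = 9/256 = 0.03515625
Since 0.03515625 <= 1, Kraft's inequality IS satisfied.
A prefix code with these lengths CAN exist.

Kraft sum = 0.03515625. Satisfied.


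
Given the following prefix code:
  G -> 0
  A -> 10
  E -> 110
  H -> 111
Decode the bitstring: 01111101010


Decoding step by step:
Bits 0 -> G
Bits 111 -> H
Bits 110 -> E
Bits 10 -> A
Bits 10 -> A


Decoded message: GHEAA
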